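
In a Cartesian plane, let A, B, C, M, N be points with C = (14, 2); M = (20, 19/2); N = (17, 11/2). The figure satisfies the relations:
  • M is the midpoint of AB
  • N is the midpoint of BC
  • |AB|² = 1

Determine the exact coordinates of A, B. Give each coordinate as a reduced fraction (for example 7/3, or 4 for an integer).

1. B_x = 20  [B = 2·N−C = 2·(17, 11/2)−(14, 2)]
2. B_y = 9  [B = 2·N−C = 2·(17, 11/2)−(14, 2)]
   so B = (20, 9)
3. A_x = 20  [A = 2·M−B = 2·(20, 19/2)−(20, 9)]
4. A_y = 10  [A = 2·M−B = 2·(20, 19/2)−(20, 9)]
   so A = (20, 10)

A = (20, 10)
B = (20, 9)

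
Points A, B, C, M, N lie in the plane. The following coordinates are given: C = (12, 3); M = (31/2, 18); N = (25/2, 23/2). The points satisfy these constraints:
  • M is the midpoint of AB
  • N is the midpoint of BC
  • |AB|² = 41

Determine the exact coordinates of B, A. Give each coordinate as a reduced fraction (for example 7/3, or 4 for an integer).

1. B_x = 13  [B = 2·N−C = 2·(25/2, 23/2)−(12, 3)]
2. B_y = 20  [B = 2·N−C = 2·(25/2, 23/2)−(12, 3)]
   so B = (13, 20)
3. A_x = 18  [A = 2·M−B = 2·(31/2, 18)−(13, 20)]
4. A_y = 16  [A = 2·M−B = 2·(31/2, 18)−(13, 20)]
   so A = (18, 16)

B = (13, 20)
A = (18, 16)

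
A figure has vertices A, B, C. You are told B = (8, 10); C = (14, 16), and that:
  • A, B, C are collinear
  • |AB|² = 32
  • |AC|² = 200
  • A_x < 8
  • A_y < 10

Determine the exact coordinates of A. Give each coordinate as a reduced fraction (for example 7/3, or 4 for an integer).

1. A_x = 4  [[A, B, C are collinear ⇒ -6x+6y-12=0] ∩ [|A−(8, 10)|²=32]]
2. A_y = 6  [[A, B, C are collinear ⇒ -6x+6y-12=0] ∩ [|A−(8, 10)|²=32]]
   so A = (4, 6)

A = (4, 6)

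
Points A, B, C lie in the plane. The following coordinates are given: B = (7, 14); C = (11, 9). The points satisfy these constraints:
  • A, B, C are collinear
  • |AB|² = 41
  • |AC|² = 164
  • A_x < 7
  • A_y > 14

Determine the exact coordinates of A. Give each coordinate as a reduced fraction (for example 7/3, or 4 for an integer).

1. A_x = 3  [[A, B, C are collinear ⇒ 5x+4y-91=0] ∩ [|A−(7, 14)|²=41]]
2. A_y = 19  [[A, B, C are collinear ⇒ 5x+4y-91=0] ∩ [|A−(7, 14)|²=41]]
   so A = (3, 19)

A = (3, 19)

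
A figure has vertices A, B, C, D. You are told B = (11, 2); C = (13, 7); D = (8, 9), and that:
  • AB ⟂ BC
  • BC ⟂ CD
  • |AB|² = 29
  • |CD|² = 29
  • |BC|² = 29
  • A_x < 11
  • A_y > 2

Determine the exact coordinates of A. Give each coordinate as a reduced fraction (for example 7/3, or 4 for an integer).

1. A_x = 6  [[AB ⟂ BC ⇒ -2x-5y+32=0] ∩ [|A−(11, 2)|²=29]]
2. A_y = 4  [[AB ⟂ BC ⇒ -2x-5y+32=0] ∩ [|A−(11, 2)|²=29]]
   so A = (6, 4)

A = (6, 4)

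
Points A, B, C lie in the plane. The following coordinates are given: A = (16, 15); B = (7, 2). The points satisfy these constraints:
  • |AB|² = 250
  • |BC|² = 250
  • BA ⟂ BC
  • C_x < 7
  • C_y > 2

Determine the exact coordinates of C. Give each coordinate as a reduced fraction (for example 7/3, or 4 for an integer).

C = (-6, 11)

1. C_x = -6  [[BA ⟂ BC ⇒ 9x+13y-89=0] ∩ [|C−(7, 2)|²=250]]
2. C_y = 11  [[BA ⟂ BC ⇒ 9x+13y-89=0] ∩ [|C−(7, 2)|²=250]]
   so C = (-6, 11)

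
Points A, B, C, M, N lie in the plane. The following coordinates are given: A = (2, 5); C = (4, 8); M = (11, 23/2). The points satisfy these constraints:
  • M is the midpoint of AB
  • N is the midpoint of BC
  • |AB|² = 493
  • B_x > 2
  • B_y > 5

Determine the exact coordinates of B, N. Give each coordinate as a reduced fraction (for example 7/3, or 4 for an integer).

B = (20, 18)
N = (12, 13)

1. B_x = 20  [B = 2·M−A = 2·(11, 23/2)−(2, 5)]
2. B_y = 18  [B = 2·M−A = 2·(11, 23/2)−(2, 5)]
   so B = (20, 18)
3. N_x = 12  [2·N = B+C = (20, 18)+(4, 8)]
4. N_y = 13  [2·N = B+C = (20, 18)+(4, 8)]
   so N = (12, 13)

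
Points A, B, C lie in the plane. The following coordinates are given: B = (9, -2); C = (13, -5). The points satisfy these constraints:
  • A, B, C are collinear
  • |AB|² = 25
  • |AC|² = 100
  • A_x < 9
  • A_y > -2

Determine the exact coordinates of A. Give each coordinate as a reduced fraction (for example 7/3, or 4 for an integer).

A = (5, 1)

1. A_x = 5  [[A, B, C are collinear ⇒ 3x+4y-19=0] ∩ [|A−(9, -2)|²=25]]
2. A_y = 1  [[A, B, C are collinear ⇒ 3x+4y-19=0] ∩ [|A−(9, -2)|²=25]]
   so A = (5, 1)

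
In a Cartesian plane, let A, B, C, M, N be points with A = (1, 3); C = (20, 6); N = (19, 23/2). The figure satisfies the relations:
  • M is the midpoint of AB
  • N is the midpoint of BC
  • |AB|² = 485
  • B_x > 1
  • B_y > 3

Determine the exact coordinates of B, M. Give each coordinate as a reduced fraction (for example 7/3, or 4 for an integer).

1. B_x = 18  [B = 2·N−C = 2·(19, 23/2)−(20, 6)]
2. B_y = 17  [B = 2·N−C = 2·(19, 23/2)−(20, 6)]
   so B = (18, 17)
3. M_x = 19/2  [2·M = A+B = (1, 3)+(18, 17)]
4. M_y = 10  [2·M = A+B = (1, 3)+(18, 17)]
   so M = (19/2, 10)

B = (18, 17)
M = (19/2, 10)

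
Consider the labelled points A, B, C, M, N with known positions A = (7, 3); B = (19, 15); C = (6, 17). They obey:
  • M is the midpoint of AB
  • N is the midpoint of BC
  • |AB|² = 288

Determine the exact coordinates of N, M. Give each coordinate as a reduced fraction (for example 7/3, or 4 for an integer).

N = (25/2, 16)
M = (13, 9)

1. M_x = 13  [2·M = A+B = (7, 3)+(19, 15)]
2. M_y = 9  [2·M = A+B = (7, 3)+(19, 15)]
   so M = (13, 9)
3. N_x = 25/2  [2·N = B+C = (19, 15)+(6, 17)]
4. N_y = 16  [2·N = B+C = (19, 15)+(6, 17)]
   so N = (25/2, 16)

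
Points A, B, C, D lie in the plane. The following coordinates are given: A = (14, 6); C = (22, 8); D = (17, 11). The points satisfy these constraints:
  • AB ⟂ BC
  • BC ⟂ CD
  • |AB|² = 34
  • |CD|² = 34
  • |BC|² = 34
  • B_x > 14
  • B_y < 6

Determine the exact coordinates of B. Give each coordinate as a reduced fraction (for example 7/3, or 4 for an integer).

1. B_x = 19  [[BC ⟂ CD ⇒ 5x-3y-86=0] ∩ [|B−(14, 6)|²=34]]
2. B_y = 3  [[BC ⟂ CD ⇒ 5x-3y-86=0] ∩ [|B−(14, 6)|²=34]]
   so B = (19, 3)

B = (19, 3)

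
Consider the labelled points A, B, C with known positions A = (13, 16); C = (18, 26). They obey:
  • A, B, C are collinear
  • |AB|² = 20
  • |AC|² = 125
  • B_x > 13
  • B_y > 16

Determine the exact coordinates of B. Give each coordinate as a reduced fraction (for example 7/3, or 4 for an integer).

B = (15, 20)

1. B_x = 15  [[A, B, C are collinear ⇒ 10x-5y-50=0] ∩ [|B−(13, 16)|²=20]]
2. B_y = 20  [[A, B, C are collinear ⇒ 10x-5y-50=0] ∩ [|B−(13, 16)|²=20]]
   so B = (15, 20)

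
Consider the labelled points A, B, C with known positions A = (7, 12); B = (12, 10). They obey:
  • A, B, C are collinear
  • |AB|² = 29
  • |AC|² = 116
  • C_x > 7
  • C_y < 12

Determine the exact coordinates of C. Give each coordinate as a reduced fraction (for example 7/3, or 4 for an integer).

C = (17, 8)

1. C_x = 17  [[A, B, C are collinear ⇒ 2x+5y-74=0] ∩ [|C−(7, 12)|²=116]]
2. C_y = 8  [[A, B, C are collinear ⇒ 2x+5y-74=0] ∩ [|C−(7, 12)|²=116]]
   so C = (17, 8)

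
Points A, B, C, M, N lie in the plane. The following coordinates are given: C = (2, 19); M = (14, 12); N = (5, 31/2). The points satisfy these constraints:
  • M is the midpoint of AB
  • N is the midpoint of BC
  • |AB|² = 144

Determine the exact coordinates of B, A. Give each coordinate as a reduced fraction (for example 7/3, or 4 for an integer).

1. B_x = 8  [B = 2·N−C = 2·(5, 31/2)−(2, 19)]
2. B_y = 12  [B = 2·N−C = 2·(5, 31/2)−(2, 19)]
   so B = (8, 12)
3. A_x = 20  [A = 2·M−B = 2·(14, 12)−(8, 12)]
4. A_y = 12  [A = 2·M−B = 2·(14, 12)−(8, 12)]
   so A = (20, 12)

B = (8, 12)
A = (20, 12)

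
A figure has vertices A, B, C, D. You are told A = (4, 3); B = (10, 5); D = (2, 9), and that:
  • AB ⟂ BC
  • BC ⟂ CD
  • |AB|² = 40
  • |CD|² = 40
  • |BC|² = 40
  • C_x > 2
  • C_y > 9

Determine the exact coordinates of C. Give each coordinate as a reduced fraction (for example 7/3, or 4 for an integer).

1. C_x = 8  [[AB ⟂ BC ⇒ 6x+2y-70=0] ∩ [|C−(2, 9)|²=40]]
2. C_y = 11  [[AB ⟂ BC ⇒ 6x+2y-70=0] ∩ [|C−(2, 9)|²=40]]
   so C = (8, 11)

C = (8, 11)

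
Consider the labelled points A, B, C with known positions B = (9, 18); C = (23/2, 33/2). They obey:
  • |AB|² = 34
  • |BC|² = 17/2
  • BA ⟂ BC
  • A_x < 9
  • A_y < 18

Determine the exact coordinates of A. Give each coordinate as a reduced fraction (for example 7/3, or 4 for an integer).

A = (6, 13)

1. A_x = 6  [[BA ⟂ BC ⇒ 5/2x-3/2y+9/2=0] ∩ [|A−(9, 18)|²=34]]
2. A_y = 13  [[BA ⟂ BC ⇒ 5/2x-3/2y+9/2=0] ∩ [|A−(9, 18)|²=34]]
   so A = (6, 13)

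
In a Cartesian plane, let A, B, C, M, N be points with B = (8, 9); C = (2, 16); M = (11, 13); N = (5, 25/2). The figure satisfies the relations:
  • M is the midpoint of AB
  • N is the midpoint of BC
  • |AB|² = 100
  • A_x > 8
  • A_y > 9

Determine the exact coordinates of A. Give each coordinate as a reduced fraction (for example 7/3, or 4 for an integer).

1. A_x = 14  [A = 2·M−B = 2·(11, 13)−(8, 9)]
2. A_y = 17  [A = 2·M−B = 2·(11, 13)−(8, 9)]
   so A = (14, 17)

A = (14, 17)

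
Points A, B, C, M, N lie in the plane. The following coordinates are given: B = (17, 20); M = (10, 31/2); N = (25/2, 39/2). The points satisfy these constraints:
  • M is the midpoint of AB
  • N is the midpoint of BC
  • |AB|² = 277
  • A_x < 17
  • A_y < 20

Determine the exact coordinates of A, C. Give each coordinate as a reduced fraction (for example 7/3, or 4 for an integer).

A = (3, 11)
C = (8, 19)

1. A_x = 3  [A = 2·M−B = 2·(10, 31/2)−(17, 20)]
2. A_y = 11  [A = 2·M−B = 2·(10, 31/2)−(17, 20)]
   so A = (3, 11)
3. C_x = 8  [C = 2·N−B = 2·(25/2, 39/2)−(17, 20)]
4. C_y = 19  [C = 2·N−B = 2·(25/2, 39/2)−(17, 20)]
   so C = (8, 19)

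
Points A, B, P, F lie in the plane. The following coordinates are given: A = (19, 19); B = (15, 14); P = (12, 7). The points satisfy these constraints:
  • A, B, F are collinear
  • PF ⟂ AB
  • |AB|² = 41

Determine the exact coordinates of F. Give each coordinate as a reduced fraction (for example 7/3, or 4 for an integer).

F = (427/41, 339/41)

1. F_x = 427/41  [[A, B, F are collinear ⇒ 5x-4y-19=0] ∩ [PF ⟂ AB ⇒ -4x-5y+83=0]]
2. F_y = 339/41  [[A, B, F are collinear ⇒ 5x-4y-19=0] ∩ [PF ⟂ AB ⇒ -4x-5y+83=0]]
   so F = (427/41, 339/41)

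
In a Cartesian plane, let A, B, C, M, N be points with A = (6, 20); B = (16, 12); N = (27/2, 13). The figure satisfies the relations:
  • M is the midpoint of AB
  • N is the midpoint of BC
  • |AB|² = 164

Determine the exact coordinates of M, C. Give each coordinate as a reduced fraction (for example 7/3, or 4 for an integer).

1. M_x = 11  [2·M = A+B = (6, 20)+(16, 12)]
2. M_y = 16  [2·M = A+B = (6, 20)+(16, 12)]
   so M = (11, 16)
3. C_x = 11  [C = 2·N−B = 2·(27/2, 13)−(16, 12)]
4. C_y = 14  [C = 2·N−B = 2·(27/2, 13)−(16, 12)]
   so C = (11, 14)

M = (11, 16)
C = (11, 14)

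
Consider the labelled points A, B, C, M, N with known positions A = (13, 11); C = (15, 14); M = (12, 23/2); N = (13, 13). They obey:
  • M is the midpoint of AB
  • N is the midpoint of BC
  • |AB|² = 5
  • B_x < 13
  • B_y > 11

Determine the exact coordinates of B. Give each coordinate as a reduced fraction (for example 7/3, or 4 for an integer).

1. B_x = 11  [B = 2·M−A = 2·(12, 23/2)−(13, 11)]
2. B_y = 12  [B = 2·M−A = 2·(12, 23/2)−(13, 11)]
   so B = (11, 12)

B = (11, 12)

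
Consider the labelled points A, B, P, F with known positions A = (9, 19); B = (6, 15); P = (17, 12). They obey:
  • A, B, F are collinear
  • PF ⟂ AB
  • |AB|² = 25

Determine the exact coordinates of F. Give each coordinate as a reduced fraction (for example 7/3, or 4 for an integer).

1. F_x = 213/25  [[A, B, F are collinear ⇒ 4x-3y+21=0] ∩ [PF ⟂ AB ⇒ -3x-4y+99=0]]
2. F_y = 459/25  [[A, B, F are collinear ⇒ 4x-3y+21=0] ∩ [PF ⟂ AB ⇒ -3x-4y+99=0]]
   so F = (213/25, 459/25)

F = (213/25, 459/25)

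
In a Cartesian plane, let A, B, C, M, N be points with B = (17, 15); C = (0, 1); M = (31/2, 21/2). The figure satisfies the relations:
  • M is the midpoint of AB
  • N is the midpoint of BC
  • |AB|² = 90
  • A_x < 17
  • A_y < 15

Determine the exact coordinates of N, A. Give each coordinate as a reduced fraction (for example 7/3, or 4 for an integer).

N = (17/2, 8)
A = (14, 6)

1. A_x = 14  [A = 2·M−B = 2·(31/2, 21/2)−(17, 15)]
2. A_y = 6  [A = 2·M−B = 2·(31/2, 21/2)−(17, 15)]
   so A = (14, 6)
3. N_x = 17/2  [2·N = B+C = (17, 15)+(0, 1)]
4. N_y = 8  [2·N = B+C = (17, 15)+(0, 1)]
   so N = (17/2, 8)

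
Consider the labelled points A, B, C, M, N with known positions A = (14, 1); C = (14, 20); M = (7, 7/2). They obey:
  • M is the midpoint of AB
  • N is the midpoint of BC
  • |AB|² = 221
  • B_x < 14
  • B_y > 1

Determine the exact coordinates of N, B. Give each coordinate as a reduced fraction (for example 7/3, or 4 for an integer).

1. B_x = 0  [B = 2·M−A = 2·(7, 7/2)−(14, 1)]
2. B_y = 6  [B = 2·M−A = 2·(7, 7/2)−(14, 1)]
   so B = (0, 6)
3. N_x = 7  [2·N = B+C = (0, 6)+(14, 20)]
4. N_y = 13  [2·N = B+C = (0, 6)+(14, 20)]
   so N = (7, 13)

N = (7, 13)
B = (0, 6)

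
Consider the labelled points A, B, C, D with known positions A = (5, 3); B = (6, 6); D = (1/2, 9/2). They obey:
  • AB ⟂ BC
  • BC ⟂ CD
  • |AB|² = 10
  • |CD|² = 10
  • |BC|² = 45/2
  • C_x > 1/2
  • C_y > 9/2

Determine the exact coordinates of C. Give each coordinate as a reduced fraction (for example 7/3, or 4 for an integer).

1. C_x = 3/2  [[AB ⟂ BC ⇒ 1x+3y-24=0] ∩ [|C−(1/2, 9/2)|²=10]]
2. C_y = 15/2  [[AB ⟂ BC ⇒ 1x+3y-24=0] ∩ [|C−(1/2, 9/2)|²=10]]
   so C = (3/2, 15/2)

C = (3/2, 15/2)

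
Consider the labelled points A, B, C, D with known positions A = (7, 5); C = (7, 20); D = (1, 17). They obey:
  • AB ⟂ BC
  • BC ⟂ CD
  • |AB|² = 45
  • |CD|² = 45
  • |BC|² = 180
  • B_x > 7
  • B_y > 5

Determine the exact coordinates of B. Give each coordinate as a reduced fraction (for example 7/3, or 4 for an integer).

1. B_x = 13  [[BC ⟂ CD ⇒ 6x+3y-102=0] ∩ [|B−(7, 5)|²=45]]
2. B_y = 8  [[BC ⟂ CD ⇒ 6x+3y-102=0] ∩ [|B−(7, 5)|²=45]]
   so B = (13, 8)

B = (13, 8)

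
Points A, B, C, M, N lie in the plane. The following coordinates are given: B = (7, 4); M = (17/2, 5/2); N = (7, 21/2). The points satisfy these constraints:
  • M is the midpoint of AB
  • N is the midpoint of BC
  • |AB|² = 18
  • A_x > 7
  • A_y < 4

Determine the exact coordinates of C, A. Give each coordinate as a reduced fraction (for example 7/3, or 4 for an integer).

1. A_x = 10  [A = 2·M−B = 2·(17/2, 5/2)−(7, 4)]
2. A_y = 1  [A = 2·M−B = 2·(17/2, 5/2)−(7, 4)]
   so A = (10, 1)
3. C_x = 7  [C = 2·N−B = 2·(7, 21/2)−(7, 4)]
4. C_y = 17  [C = 2·N−B = 2·(7, 21/2)−(7, 4)]
   so C = (7, 17)

C = (7, 17)
A = (10, 1)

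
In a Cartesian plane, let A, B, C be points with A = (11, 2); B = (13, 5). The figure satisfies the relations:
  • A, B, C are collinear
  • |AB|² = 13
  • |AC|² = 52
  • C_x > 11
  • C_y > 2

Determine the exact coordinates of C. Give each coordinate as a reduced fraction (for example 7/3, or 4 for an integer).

1. C_x = 15  [[A, B, C are collinear ⇒ -3x+2y+29=0] ∩ [|C−(11, 2)|²=52]]
2. C_y = 8  [[A, B, C are collinear ⇒ -3x+2y+29=0] ∩ [|C−(11, 2)|²=52]]
   so C = (15, 8)

C = (15, 8)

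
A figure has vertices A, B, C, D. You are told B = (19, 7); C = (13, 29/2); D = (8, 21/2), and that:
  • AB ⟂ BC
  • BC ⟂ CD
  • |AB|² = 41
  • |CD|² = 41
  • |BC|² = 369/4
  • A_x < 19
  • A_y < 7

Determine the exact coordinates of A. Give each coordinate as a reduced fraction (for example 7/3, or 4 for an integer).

A = (14, 3)

1. A_x = 14  [[AB ⟂ BC ⇒ 6x-15/2y-123/2=0] ∩ [|A−(19, 7)|²=41]]
2. A_y = 3  [[AB ⟂ BC ⇒ 6x-15/2y-123/2=0] ∩ [|A−(19, 7)|²=41]]
   so A = (14, 3)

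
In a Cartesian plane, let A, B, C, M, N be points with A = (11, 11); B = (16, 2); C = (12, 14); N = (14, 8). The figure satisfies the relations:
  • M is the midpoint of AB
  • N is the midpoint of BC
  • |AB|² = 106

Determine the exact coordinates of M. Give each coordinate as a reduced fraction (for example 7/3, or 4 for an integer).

M = (27/2, 13/2)

1. M_x = 27/2  [2·M = A+B = (11, 11)+(16, 2)]
2. M_y = 13/2  [2·M = A+B = (11, 11)+(16, 2)]
   so M = (27/2, 13/2)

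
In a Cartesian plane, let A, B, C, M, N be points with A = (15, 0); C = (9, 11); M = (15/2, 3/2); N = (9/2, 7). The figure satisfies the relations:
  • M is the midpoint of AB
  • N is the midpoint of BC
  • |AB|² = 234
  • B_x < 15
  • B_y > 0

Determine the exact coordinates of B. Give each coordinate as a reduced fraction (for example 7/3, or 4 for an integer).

1. B_x = 0  [B = 2·M−A = 2·(15/2, 3/2)−(15, 0)]
2. B_y = 3  [B = 2·M−A = 2·(15/2, 3/2)−(15, 0)]
   so B = (0, 3)

B = (0, 3)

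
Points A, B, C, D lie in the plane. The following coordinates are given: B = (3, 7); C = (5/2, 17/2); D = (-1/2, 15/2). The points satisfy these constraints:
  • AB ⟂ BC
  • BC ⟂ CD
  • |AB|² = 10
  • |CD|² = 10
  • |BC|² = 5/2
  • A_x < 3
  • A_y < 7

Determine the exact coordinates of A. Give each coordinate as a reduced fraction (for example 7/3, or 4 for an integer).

A = (0, 6)

1. A_x = 0  [[AB ⟂ BC ⇒ 1/2x-3/2y+9=0] ∩ [|A−(3, 7)|²=10]]
2. A_y = 6  [[AB ⟂ BC ⇒ 1/2x-3/2y+9=0] ∩ [|A−(3, 7)|²=10]]
   so A = (0, 6)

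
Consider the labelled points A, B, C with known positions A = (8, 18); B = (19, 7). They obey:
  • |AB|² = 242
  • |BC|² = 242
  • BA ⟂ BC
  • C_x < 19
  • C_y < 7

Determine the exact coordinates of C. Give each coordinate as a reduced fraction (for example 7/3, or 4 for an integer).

1. C_x = 8  [[BA ⟂ BC ⇒ -11x+11y+132=0] ∩ [|C−(19, 7)|²=242]]
2. C_y = -4  [[BA ⟂ BC ⇒ -11x+11y+132=0] ∩ [|C−(19, 7)|²=242]]
   so C = (8, -4)

C = (8, -4)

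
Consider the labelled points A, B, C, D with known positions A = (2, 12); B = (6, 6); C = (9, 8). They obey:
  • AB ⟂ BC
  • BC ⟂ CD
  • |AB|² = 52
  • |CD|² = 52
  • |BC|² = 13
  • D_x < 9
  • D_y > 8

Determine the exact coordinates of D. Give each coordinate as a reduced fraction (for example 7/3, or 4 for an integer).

1. D_x = 5  [[BC ⟂ CD ⇒ 3x+2y-43=0] ∩ [|D−(9, 8)|²=52]]
2. D_y = 14  [[BC ⟂ CD ⇒ 3x+2y-43=0] ∩ [|D−(9, 8)|²=52]]
   so D = (5, 14)

D = (5, 14)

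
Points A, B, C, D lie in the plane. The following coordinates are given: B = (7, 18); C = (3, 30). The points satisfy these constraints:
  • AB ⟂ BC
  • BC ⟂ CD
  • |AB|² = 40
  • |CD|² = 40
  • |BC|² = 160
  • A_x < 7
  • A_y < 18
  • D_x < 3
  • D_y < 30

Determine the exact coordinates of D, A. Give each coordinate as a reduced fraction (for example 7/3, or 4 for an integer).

D = (-3, 28)
A = (1, 16)

1. D_x = -3  [[BC ⟂ CD ⇒ -4x+12y-348=0] ∩ [|D−(3, 30)|²=40]]
2. D_y = 28  [[BC ⟂ CD ⇒ -4x+12y-348=0] ∩ [|D−(3, 30)|²=40]]
   so D = (-3, 28)
3. A_x = 1  [[AB ⟂ BC ⇒ 4x-12y+188=0] ∩ [|A−(7, 18)|²=40]]
4. A_y = 16  [[AB ⟂ BC ⇒ 4x-12y+188=0] ∩ [|A−(7, 18)|²=40]]
   so A = (1, 16)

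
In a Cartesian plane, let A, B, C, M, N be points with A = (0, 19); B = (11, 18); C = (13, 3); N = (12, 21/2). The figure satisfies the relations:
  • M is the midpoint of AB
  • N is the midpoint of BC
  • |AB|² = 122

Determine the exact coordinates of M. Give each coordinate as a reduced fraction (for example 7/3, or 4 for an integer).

M = (11/2, 37/2)

1. M_x = 11/2  [2·M = A+B = (0, 19)+(11, 18)]
2. M_y = 37/2  [2·M = A+B = (0, 19)+(11, 18)]
   so M = (11/2, 37/2)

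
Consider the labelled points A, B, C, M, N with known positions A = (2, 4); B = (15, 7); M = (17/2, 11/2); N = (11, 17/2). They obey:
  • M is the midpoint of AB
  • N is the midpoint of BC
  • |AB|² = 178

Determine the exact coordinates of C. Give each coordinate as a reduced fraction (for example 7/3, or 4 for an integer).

1. C_x = 7  [C = 2·N−B = 2·(11, 17/2)−(15, 7)]
2. C_y = 10  [C = 2·N−B = 2·(11, 17/2)−(15, 7)]
   so C = (7, 10)

C = (7, 10)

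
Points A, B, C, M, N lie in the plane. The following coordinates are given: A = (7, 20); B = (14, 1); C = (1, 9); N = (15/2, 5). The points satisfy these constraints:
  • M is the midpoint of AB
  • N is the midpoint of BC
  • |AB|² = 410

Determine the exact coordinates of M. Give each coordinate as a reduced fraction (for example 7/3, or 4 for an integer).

1. M_x = 21/2  [2·M = A+B = (7, 20)+(14, 1)]
2. M_y = 21/2  [2·M = A+B = (7, 20)+(14, 1)]
   so M = (21/2, 21/2)

M = (21/2, 21/2)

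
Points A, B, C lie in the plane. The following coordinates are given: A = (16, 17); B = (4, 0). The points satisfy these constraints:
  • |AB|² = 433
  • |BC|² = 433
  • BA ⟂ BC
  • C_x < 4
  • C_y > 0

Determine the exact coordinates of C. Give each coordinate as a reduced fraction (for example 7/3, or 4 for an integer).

1. C_x = -13  [[BA ⟂ BC ⇒ 12x+17y-48=0] ∩ [|C−(4, 0)|²=433]]
2. C_y = 12  [[BA ⟂ BC ⇒ 12x+17y-48=0] ∩ [|C−(4, 0)|²=433]]
   so C = (-13, 12)

C = (-13, 12)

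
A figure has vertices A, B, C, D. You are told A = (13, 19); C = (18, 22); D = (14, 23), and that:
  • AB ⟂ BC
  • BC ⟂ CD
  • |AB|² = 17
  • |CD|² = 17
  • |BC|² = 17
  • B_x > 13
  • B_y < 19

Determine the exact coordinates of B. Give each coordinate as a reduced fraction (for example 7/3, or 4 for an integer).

B = (17, 18)

1. B_x = 17  [[BC ⟂ CD ⇒ 4x-1y-50=0] ∩ [|B−(13, 19)|²=17]]
2. B_y = 18  [[BC ⟂ CD ⇒ 4x-1y-50=0] ∩ [|B−(13, 19)|²=17]]
   so B = (17, 18)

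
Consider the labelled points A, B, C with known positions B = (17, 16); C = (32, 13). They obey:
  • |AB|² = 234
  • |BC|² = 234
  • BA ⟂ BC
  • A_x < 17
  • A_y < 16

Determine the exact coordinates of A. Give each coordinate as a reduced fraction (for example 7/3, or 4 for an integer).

A = (14, 1)

1. A_x = 14  [[BA ⟂ BC ⇒ 15x-3y-207=0] ∩ [|A−(17, 16)|²=234]]
2. A_y = 1  [[BA ⟂ BC ⇒ 15x-3y-207=0] ∩ [|A−(17, 16)|²=234]]
   so A = (14, 1)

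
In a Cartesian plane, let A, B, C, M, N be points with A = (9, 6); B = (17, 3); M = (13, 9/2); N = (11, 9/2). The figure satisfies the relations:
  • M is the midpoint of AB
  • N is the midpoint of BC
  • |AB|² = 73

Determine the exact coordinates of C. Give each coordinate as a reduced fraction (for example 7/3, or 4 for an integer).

1. C_x = 5  [C = 2·N−B = 2·(11, 9/2)−(17, 3)]
2. C_y = 6  [C = 2·N−B = 2·(11, 9/2)−(17, 3)]
   so C = (5, 6)

C = (5, 6)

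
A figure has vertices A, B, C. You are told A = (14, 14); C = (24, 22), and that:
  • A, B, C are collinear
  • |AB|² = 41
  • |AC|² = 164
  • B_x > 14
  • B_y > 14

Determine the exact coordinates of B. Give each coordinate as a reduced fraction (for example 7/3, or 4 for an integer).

1. B_x = 19  [[A, B, C are collinear ⇒ 8x-10y+28=0] ∩ [|B−(14, 14)|²=41]]
2. B_y = 18  [[A, B, C are collinear ⇒ 8x-10y+28=0] ∩ [|B−(14, 14)|²=41]]
   so B = (19, 18)

B = (19, 18)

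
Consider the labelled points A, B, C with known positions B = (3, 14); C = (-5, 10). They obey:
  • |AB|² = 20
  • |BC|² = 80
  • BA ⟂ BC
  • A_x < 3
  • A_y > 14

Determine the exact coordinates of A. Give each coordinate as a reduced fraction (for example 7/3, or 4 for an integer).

1. A_x = 1  [[BA ⟂ BC ⇒ -8x-4y+80=0] ∩ [|A−(3, 14)|²=20]]
2. A_y = 18  [[BA ⟂ BC ⇒ -8x-4y+80=0] ∩ [|A−(3, 14)|²=20]]
   so A = (1, 18)

A = (1, 18)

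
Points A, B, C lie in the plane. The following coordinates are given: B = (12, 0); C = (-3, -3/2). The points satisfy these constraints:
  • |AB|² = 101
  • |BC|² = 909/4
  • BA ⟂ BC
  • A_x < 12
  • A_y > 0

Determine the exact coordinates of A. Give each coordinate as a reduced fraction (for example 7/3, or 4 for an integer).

A = (11, 10)

1. A_x = 11  [[BA ⟂ BC ⇒ -15x-3/2y+180=0] ∩ [|A−(12, 0)|²=101]]
2. A_y = 10  [[BA ⟂ BC ⇒ -15x-3/2y+180=0] ∩ [|A−(12, 0)|²=101]]
   so A = (11, 10)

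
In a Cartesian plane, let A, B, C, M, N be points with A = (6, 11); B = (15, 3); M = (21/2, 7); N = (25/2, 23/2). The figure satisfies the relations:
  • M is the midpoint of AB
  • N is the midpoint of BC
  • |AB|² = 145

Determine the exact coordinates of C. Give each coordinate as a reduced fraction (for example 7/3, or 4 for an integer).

C = (10, 20)

1. C_x = 10  [C = 2·N−B = 2·(25/2, 23/2)−(15, 3)]
2. C_y = 20  [C = 2·N−B = 2·(25/2, 23/2)−(15, 3)]
   so C = (10, 20)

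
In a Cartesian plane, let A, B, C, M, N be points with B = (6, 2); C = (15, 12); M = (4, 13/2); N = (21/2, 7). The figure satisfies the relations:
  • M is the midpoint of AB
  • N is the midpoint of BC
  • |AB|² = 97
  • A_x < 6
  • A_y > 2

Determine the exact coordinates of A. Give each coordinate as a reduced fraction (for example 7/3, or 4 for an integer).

A = (2, 11)

1. A_x = 2  [A = 2·M−B = 2·(4, 13/2)−(6, 2)]
2. A_y = 11  [A = 2·M−B = 2·(4, 13/2)−(6, 2)]
   so A = (2, 11)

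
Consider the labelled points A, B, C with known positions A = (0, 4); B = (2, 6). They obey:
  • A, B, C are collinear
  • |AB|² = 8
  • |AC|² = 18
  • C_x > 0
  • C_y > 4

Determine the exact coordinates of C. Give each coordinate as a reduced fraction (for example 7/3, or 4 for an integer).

1. C_x = 3  [[A, B, C are collinear ⇒ -2x+2y-8=0] ∩ [|C−(0, 4)|²=18]]
2. C_y = 7  [[A, B, C are collinear ⇒ -2x+2y-8=0] ∩ [|C−(0, 4)|²=18]]
   so C = (3, 7)

C = (3, 7)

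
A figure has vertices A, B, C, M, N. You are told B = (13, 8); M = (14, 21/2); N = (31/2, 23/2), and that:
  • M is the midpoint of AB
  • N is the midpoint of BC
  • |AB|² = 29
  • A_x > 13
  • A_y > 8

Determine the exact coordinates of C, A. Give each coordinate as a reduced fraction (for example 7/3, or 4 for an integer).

1. A_x = 15  [A = 2·M−B = 2·(14, 21/2)−(13, 8)]
2. A_y = 13  [A = 2·M−B = 2·(14, 21/2)−(13, 8)]
   so A = (15, 13)
3. C_x = 18  [C = 2·N−B = 2·(31/2, 23/2)−(13, 8)]
4. C_y = 15  [C = 2·N−B = 2·(31/2, 23/2)−(13, 8)]
   so C = (18, 15)

C = (18, 15)
A = (15, 13)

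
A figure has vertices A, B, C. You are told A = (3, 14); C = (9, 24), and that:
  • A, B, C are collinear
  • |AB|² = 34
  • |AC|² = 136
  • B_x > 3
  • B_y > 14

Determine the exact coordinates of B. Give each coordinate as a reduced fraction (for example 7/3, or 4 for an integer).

B = (6, 19)

1. B_x = 6  [[A, B, C are collinear ⇒ 10x-6y+54=0] ∩ [|B−(3, 14)|²=34]]
2. B_y = 19  [[A, B, C are collinear ⇒ 10x-6y+54=0] ∩ [|B−(3, 14)|²=34]]
   so B = (6, 19)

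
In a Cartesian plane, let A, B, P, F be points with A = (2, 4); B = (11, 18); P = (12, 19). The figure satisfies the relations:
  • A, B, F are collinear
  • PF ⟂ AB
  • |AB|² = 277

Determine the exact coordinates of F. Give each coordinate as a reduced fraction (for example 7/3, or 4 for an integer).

1. F_x = 3254/277  [[A, B, F are collinear ⇒ -14x+9y-8=0] ∩ [PF ⟂ AB ⇒ 9x+14y-374=0]]
2. F_y = 5308/277  [[A, B, F are collinear ⇒ -14x+9y-8=0] ∩ [PF ⟂ AB ⇒ 9x+14y-374=0]]
   so F = (3254/277, 5308/277)

F = (3254/277, 5308/277)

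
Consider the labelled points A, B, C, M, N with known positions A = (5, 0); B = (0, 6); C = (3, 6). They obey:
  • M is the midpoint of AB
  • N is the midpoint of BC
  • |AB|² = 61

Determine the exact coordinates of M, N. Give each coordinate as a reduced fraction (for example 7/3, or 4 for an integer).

1. M_x = 5/2  [2·M = A+B = (5, 0)+(0, 6)]
2. M_y = 3  [2·M = A+B = (5, 0)+(0, 6)]
   so M = (5/2, 3)
3. N_x = 3/2  [2·N = B+C = (0, 6)+(3, 6)]
4. N_y = 6  [2·N = B+C = (0, 6)+(3, 6)]
   so N = (3/2, 6)

M = (5/2, 3)
N = (3/2, 6)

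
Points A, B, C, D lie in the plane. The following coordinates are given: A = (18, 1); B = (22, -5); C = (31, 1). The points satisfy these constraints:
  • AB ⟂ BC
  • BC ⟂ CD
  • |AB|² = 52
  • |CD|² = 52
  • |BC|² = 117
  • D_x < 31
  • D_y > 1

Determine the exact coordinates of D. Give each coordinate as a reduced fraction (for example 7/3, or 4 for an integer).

1. D_x = 27  [[BC ⟂ CD ⇒ 9x+6y-285=0] ∩ [|D−(31, 1)|²=52]]
2. D_y = 7  [[BC ⟂ CD ⇒ 9x+6y-285=0] ∩ [|D−(31, 1)|²=52]]
   so D = (27, 7)

D = (27, 7)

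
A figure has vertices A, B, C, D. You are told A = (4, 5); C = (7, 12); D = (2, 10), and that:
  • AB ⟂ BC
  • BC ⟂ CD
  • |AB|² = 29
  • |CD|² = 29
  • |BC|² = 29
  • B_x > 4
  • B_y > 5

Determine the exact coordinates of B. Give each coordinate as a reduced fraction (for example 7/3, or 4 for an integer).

1. B_x = 9  [[BC ⟂ CD ⇒ 5x+2y-59=0] ∩ [|B−(4, 5)|²=29]]
2. B_y = 7  [[BC ⟂ CD ⇒ 5x+2y-59=0] ∩ [|B−(4, 5)|²=29]]
   so B = (9, 7)

B = (9, 7)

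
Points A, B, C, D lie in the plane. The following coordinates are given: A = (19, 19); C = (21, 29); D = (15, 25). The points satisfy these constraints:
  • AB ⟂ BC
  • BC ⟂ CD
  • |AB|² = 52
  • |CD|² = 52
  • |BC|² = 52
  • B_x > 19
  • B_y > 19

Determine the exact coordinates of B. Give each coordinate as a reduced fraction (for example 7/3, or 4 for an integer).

B = (25, 23)

1. B_x = 25  [[BC ⟂ CD ⇒ 6x+4y-242=0] ∩ [|B−(19, 19)|²=52]]
2. B_y = 23  [[BC ⟂ CD ⇒ 6x+4y-242=0] ∩ [|B−(19, 19)|²=52]]
   so B = (25, 23)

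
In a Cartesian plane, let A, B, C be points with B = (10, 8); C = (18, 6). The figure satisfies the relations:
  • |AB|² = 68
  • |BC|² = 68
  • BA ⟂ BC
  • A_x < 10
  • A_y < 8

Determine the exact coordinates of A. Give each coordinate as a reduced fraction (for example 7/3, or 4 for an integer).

1. A_x = 8  [[BA ⟂ BC ⇒ 8x-2y-64=0] ∩ [|A−(10, 8)|²=68]]
2. A_y = 0  [[BA ⟂ BC ⇒ 8x-2y-64=0] ∩ [|A−(10, 8)|²=68]]
   so A = (8, 0)

A = (8, 0)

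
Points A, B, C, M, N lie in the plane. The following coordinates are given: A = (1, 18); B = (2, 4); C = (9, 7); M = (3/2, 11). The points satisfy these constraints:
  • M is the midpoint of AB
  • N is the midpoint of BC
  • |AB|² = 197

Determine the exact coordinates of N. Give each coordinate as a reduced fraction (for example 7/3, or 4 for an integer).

N = (11/2, 11/2)

1. N_x = 11/2  [2·N = B+C = (2, 4)+(9, 7)]
2. N_y = 11/2  [2·N = B+C = (2, 4)+(9, 7)]
   so N = (11/2, 11/2)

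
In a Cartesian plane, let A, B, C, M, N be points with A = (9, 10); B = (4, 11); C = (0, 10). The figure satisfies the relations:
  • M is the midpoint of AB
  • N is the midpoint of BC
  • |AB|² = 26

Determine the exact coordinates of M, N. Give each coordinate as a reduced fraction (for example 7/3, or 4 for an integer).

M = (13/2, 21/2)
N = (2, 21/2)

1. M_x = 13/2  [2·M = A+B = (9, 10)+(4, 11)]
2. M_y = 21/2  [2·M = A+B = (9, 10)+(4, 11)]
   so M = (13/2, 21/2)
3. N_x = 2  [2·N = B+C = (4, 11)+(0, 10)]
4. N_y = 21/2  [2·N = B+C = (4, 11)+(0, 10)]
   so N = (2, 21/2)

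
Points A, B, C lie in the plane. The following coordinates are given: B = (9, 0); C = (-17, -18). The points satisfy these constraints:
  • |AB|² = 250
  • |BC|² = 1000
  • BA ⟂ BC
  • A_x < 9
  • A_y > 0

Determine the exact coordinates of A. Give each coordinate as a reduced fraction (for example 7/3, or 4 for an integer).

1. A_x = 0  [[BA ⟂ BC ⇒ -26x-18y+234=0] ∩ [|A−(9, 0)|²=250]]
2. A_y = 13  [[BA ⟂ BC ⇒ -26x-18y+234=0] ∩ [|A−(9, 0)|²=250]]
   so A = (0, 13)

A = (0, 13)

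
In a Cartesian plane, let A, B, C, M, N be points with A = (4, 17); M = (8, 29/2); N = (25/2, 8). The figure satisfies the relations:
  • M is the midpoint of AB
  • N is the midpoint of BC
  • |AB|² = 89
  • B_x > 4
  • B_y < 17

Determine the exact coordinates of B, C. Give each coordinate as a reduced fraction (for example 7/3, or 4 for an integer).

1. B_x = 12  [B = 2·M−A = 2·(8, 29/2)−(4, 17)]
2. B_y = 12  [B = 2·M−A = 2·(8, 29/2)−(4, 17)]
   so B = (12, 12)
3. C_x = 13  [C = 2·N−B = 2·(25/2, 8)−(12, 12)]
4. C_y = 4  [C = 2·N−B = 2·(25/2, 8)−(12, 12)]
   so C = (13, 4)

B = (12, 12)
C = (13, 4)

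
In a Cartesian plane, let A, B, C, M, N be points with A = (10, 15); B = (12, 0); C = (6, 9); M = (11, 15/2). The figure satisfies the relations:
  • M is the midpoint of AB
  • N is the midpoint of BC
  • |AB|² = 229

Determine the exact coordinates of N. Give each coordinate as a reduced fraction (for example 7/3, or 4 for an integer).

N = (9, 9/2)

1. N_x = 9  [2·N = B+C = (12, 0)+(6, 9)]
2. N_y = 9/2  [2·N = B+C = (12, 0)+(6, 9)]
   so N = (9, 9/2)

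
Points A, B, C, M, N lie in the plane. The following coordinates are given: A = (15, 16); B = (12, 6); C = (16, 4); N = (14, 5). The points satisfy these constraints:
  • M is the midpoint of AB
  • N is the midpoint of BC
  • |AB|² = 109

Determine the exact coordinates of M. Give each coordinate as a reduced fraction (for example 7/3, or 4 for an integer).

M = (27/2, 11)

1. M_x = 27/2  [2·M = A+B = (15, 16)+(12, 6)]
2. M_y = 11  [2·M = A+B = (15, 16)+(12, 6)]
   so M = (27/2, 11)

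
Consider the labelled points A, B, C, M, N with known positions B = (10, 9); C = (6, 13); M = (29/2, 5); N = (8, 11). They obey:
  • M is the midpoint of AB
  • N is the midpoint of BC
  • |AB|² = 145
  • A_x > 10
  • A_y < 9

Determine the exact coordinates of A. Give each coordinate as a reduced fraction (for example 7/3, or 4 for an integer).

A = (19, 1)

1. A_x = 19  [A = 2·M−B = 2·(29/2, 5)−(10, 9)]
2. A_y = 1  [A = 2·M−B = 2·(29/2, 5)−(10, 9)]
   so A = (19, 1)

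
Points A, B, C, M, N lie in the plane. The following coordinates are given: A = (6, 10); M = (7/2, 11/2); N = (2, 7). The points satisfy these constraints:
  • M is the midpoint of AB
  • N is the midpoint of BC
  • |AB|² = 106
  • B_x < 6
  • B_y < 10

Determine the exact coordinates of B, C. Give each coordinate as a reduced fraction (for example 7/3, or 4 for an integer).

B = (1, 1)
C = (3, 13)

1. B_x = 1  [B = 2·M−A = 2·(7/2, 11/2)−(6, 10)]
2. B_y = 1  [B = 2·M−A = 2·(7/2, 11/2)−(6, 10)]
   so B = (1, 1)
3. C_x = 3  [C = 2·N−B = 2·(2, 7)−(1, 1)]
4. C_y = 13  [C = 2·N−B = 2·(2, 7)−(1, 1)]
   so C = (3, 13)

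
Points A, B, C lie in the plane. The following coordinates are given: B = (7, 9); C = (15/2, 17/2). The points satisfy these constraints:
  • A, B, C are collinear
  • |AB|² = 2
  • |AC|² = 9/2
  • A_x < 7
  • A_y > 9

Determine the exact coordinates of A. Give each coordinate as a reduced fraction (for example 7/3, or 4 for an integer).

1. A_x = 6  [[A, B, C are collinear ⇒ 1/2x+1/2y-8=0] ∩ [|A−(7, 9)|²=2]]
2. A_y = 10  [[A, B, C are collinear ⇒ 1/2x+1/2y-8=0] ∩ [|A−(7, 9)|²=2]]
   so A = (6, 10)

A = (6, 10)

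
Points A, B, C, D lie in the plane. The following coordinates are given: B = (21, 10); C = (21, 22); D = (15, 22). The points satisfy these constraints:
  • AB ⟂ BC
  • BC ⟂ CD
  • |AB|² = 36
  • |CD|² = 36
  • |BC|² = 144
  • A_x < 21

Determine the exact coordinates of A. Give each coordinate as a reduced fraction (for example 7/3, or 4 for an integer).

A = (15, 10)

1. A_x = 15  [[AB ⟂ BC ⇒ -12y+120=0] ∩ [|A−(21, 10)|²=36]]
2. A_y = 10  [[AB ⟂ BC ⇒ -12y+120=0] ∩ [|A−(21, 10)|²=36]]
   so A = (15, 10)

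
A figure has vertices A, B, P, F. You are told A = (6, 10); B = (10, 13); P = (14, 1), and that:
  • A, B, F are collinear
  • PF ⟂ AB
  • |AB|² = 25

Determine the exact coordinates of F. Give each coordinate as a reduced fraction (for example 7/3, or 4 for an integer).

F = (34/5, 53/5)

1. F_x = 34/5  [[A, B, F are collinear ⇒ -3x+4y-22=0] ∩ [PF ⟂ AB ⇒ 4x+3y-59=0]]
2. F_y = 53/5  [[A, B, F are collinear ⇒ -3x+4y-22=0] ∩ [PF ⟂ AB ⇒ 4x+3y-59=0]]
   so F = (34/5, 53/5)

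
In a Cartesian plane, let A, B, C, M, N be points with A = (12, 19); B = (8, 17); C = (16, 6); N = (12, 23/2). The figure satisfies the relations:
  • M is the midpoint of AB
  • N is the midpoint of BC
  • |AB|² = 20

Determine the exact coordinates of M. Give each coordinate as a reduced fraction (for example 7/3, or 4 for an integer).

1. M_x = 10  [2·M = A+B = (12, 19)+(8, 17)]
2. M_y = 18  [2·M = A+B = (12, 19)+(8, 17)]
   so M = (10, 18)

M = (10, 18)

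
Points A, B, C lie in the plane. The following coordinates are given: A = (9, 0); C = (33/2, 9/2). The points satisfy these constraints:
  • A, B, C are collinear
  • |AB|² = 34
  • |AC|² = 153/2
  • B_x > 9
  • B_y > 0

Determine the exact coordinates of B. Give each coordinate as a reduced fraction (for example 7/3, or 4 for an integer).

B = (14, 3)

1. B_x = 14  [[A, B, C are collinear ⇒ 9/2x-15/2y-81/2=0] ∩ [|B−(9, 0)|²=34]]
2. B_y = 3  [[A, B, C are collinear ⇒ 9/2x-15/2y-81/2=0] ∩ [|B−(9, 0)|²=34]]
   so B = (14, 3)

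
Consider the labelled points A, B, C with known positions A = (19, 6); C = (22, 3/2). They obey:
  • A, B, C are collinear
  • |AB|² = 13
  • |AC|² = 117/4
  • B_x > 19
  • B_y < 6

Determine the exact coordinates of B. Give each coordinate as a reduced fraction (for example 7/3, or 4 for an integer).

1. B_x = 21  [[A, B, C are collinear ⇒ -9/2x-3y+207/2=0] ∩ [|B−(19, 6)|²=13]]
2. B_y = 3  [[A, B, C are collinear ⇒ -9/2x-3y+207/2=0] ∩ [|B−(19, 6)|²=13]]
   so B = (21, 3)

B = (21, 3)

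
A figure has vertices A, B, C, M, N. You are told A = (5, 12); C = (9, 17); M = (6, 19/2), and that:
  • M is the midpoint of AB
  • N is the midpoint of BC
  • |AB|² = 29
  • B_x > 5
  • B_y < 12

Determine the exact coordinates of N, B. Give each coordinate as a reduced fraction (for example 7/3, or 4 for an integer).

1. B_x = 7  [B = 2·M−A = 2·(6, 19/2)−(5, 12)]
2. B_y = 7  [B = 2·M−A = 2·(6, 19/2)−(5, 12)]
   so B = (7, 7)
3. N_x = 8  [2·N = B+C = (7, 7)+(9, 17)]
4. N_y = 12  [2·N = B+C = (7, 7)+(9, 17)]
   so N = (8, 12)

N = (8, 12)
B = (7, 7)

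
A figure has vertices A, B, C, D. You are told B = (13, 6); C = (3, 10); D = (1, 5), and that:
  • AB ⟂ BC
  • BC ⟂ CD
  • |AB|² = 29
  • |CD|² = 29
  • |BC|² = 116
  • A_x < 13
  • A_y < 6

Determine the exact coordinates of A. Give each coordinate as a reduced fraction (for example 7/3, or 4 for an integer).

A = (11, 1)

1. A_x = 11  [[AB ⟂ BC ⇒ 10x-4y-106=0] ∩ [|A−(13, 6)|²=29]]
2. A_y = 1  [[AB ⟂ BC ⇒ 10x-4y-106=0] ∩ [|A−(13, 6)|²=29]]
   so A = (11, 1)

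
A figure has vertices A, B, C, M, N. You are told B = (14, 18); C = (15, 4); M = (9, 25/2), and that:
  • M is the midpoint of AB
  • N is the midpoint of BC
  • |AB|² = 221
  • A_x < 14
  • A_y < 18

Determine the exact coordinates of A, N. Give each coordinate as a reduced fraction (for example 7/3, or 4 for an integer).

A = (4, 7)
N = (29/2, 11)

1. A_x = 4  [A = 2·M−B = 2·(9, 25/2)−(14, 18)]
2. A_y = 7  [A = 2·M−B = 2·(9, 25/2)−(14, 18)]
   so A = (4, 7)
3. N_x = 29/2  [2·N = B+C = (14, 18)+(15, 4)]
4. N_y = 11  [2·N = B+C = (14, 18)+(15, 4)]
   so N = (29/2, 11)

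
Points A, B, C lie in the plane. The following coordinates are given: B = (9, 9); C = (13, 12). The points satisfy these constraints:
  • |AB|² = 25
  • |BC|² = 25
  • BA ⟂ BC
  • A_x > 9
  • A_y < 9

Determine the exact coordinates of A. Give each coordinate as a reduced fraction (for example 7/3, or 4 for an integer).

A = (12, 5)

1. A_x = 12  [[BA ⟂ BC ⇒ 4x+3y-63=0] ∩ [|A−(9, 9)|²=25]]
2. A_y = 5  [[BA ⟂ BC ⇒ 4x+3y-63=0] ∩ [|A−(9, 9)|²=25]]
   so A = (12, 5)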